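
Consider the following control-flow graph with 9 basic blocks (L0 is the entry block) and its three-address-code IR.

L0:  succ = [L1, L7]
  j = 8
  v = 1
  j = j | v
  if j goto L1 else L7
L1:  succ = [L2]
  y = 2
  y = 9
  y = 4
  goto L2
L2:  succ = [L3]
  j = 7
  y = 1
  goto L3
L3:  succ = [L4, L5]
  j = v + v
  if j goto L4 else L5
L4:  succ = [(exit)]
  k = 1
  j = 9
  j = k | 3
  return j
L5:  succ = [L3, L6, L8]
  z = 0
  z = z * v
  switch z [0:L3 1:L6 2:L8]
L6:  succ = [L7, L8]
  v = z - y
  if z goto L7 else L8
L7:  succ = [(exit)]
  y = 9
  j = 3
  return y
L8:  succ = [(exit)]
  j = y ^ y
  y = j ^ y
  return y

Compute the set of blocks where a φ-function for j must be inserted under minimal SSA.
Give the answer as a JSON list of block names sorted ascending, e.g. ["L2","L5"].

Answer: ["L3", "L7"]

Working:
idom tree: L1←L0 L2←L1 L3←L2 L4←L3 L5←L3 L6←L5 L7←L0 L8←L5
Dom∩ at merges:
  L3: preds {L2,L5}: {L0,L1,L2} ∩ {L0,L1,L2,L3,L5} = {L0,L1,L2}; idom=L2
  L7: preds {L0,L6}: {L0} ∩ {L0,L1,L2,L3,L5,L6} = {L0}; idom=L0
  L8: preds {L5,L6}: {L0,L1,L2,L3,L5} ∩ {L0,L1,L2,L3,L5,L6} = {L0,L1,L2,L3,L5}; idom=L5

DF walk-up:
  join L3 pred L2: · stop@L2
  join L3 pred L5: L5→L3 stop@L2
  join L7 pred L0: · stop@L0
  join L7 pred L6: L6→L5→L3→L2→L1 stop@L0
  join L8 pred L5: · stop@L5
  join L8 pred L6: L6 stop@L5
  L0 → ∅
  L1 → {L7}
  L2 → {L7}
  L3 → {L3,L7}
  L4 → ∅
  L5 → {L3,L7}
  L6 → {L7,L8}
  L7 → ∅
  L8 → ∅

φ for j: defs {L0,L2,L3,L4,L7,L8}
  DF⁺ = {L3,L7}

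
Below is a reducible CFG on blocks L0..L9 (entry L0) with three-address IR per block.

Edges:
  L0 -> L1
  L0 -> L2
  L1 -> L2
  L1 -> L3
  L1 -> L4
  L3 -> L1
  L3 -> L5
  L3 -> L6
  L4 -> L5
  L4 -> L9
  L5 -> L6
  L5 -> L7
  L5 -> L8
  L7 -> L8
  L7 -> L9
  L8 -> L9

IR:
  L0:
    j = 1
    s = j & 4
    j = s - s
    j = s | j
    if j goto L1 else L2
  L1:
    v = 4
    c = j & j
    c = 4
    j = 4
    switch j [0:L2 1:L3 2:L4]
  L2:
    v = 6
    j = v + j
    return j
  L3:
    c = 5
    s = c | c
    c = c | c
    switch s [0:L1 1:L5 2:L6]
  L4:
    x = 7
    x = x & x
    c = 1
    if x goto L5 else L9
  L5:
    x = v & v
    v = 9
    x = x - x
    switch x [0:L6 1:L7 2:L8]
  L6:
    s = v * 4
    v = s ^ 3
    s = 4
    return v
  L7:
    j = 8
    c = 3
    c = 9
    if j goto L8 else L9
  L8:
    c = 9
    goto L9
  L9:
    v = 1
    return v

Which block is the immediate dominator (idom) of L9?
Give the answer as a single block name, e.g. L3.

Answer: L1

Analysis:
idom tree: L1←L0 L2←L0 L3←L1 L4←L1 L5←L1 L6←L1 L7←L5 L8←L5 L9←L1
Join-block Dom:
  L1: preds {L0,L3}: {L0} ∩ {L0,L1,L3} = {L0}; idom=L0
  L2: preds {L0,L1}: {L0} ∩ {L0,L1} = {L0}; idom=L0
  L5: preds {L3,L4}: {L0,L1,L3} ∩ {L0,L1,L4} = {L0,L1}; idom=L1
  L6: preds {L3,L5}: {L0,L1,L3} ∩ {L0,L1,L5} = {L0,L1}; idom=L1
  L8: preds {L5,L7}: {L0,L1,L5} ∩ {L0,L1,L5,L7} = {L0,L1,L5}; idom=L5
  L9: preds {L4,L7,L8}: {L0,L1,L4} ∩ {L0,L1,L5,L7} ∩ {L0,L1,L5,L8} = {L0,L1}; idom=L1

idom(L9) = L1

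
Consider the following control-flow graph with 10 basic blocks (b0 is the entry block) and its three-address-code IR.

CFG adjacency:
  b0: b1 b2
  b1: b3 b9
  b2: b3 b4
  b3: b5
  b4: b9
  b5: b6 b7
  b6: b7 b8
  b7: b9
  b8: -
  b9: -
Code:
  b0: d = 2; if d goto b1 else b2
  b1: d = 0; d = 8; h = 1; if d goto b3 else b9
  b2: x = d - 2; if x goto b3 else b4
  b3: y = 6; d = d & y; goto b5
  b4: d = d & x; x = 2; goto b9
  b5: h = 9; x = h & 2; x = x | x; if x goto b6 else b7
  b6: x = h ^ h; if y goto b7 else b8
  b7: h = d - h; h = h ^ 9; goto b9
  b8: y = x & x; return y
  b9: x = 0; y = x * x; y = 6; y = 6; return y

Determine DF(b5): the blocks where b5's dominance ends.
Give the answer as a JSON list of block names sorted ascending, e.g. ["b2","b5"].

idom tree: b1←b0 b2←b0 b3←b0 b4←b2 b5←b3 b6←b5 b7←b5 b8←b6 b9←b0
Join-block Dom:
  b3: preds {b1,b2}: {b0,b1} ∩ {b0,b2} = {b0}; idom=b0
  b7: preds {b5,b6}: {b0,b3,b5} ∩ {b0,b3,b5,b6} = {b0,b3,b5}; idom=b5
  b9: preds {b1,b4,b7}: {b0,b1} ∩ {b0,b2,b4} ∩ {b0,b3,b5,b7} = {b0}; idom=b0

Frontier:
  join b3 pred b1: b1 stop@b0
  join b3 pred b2: b2 stop@b0
  join b7 pred b5: · stop@b5
  join b7 pred b6: b6 stop@b5
  join b9 pred b1: b1 stop@b0
  join b9 pred b4: b4→b2 stop@b0
  join b9 pred b7: b7→b5→b3 stop@b0
  b0: DF=∅
  b1: DF={b3,b9}
  b2: DF={b3,b9}
  b3: DF={b9}
  b4: DF={b9}
  b5: DF={b9}
  b6: DF={b7}
  b7: DF={b9}
  b8: DF=∅
  b9: DF=∅

DF(b5) = ["b9"]

Answer: ["b9"]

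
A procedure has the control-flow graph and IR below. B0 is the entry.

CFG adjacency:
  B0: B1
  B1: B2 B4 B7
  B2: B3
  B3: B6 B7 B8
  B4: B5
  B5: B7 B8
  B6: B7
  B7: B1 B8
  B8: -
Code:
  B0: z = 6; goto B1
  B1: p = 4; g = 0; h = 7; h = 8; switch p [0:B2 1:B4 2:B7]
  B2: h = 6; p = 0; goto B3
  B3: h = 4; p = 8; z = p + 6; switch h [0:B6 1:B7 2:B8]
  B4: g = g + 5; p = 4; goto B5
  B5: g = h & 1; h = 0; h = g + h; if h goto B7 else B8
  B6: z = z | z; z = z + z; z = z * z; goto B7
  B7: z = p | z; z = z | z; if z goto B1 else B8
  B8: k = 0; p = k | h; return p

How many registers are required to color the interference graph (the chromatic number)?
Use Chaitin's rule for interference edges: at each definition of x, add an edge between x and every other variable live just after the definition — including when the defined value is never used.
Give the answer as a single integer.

Answer: 4

Analysis:
Block summaries:
  B0 def {z} use ∅
  B1 def {g,h,p} use ∅
  B2 def {h,p} use ∅
  B3 def {h,p,z} use ∅
  B4 def {g,p} use {g}
  B5 def {g,h} use {h}
  B6 def {z} use {z}
  B7 def {z} use {p,z}
  B8 def {k,p} use {h}

Live sets:
  B0: in=∅ out={z}
  B1: in={z} out={g,h,p,z}
  B2: in=∅ out=∅
  B3: in=∅ out={h,p,z}
  B4: in={g,h,z} out={h,p,z}
  B5: in={h,p,z} out={h,p,z}
  B6: in={h,p,z} out={h,p,z}
  B7: in={h,p,z} out={h,z}
  B8: in={h} out=∅

Interference:
  g — {h,p,z}
  h — {g,k,p,z}
  k — {h}
  p — {g,h,z}
  z — {g,h,p}

Chromatic number:
  {g,h,p,z} pairwise interfere (4-clique) ⇒ χ ≥ 4
  4-colouring: r0={h}  r1={g,k}  r2={p}  r3={z}
  χ = 4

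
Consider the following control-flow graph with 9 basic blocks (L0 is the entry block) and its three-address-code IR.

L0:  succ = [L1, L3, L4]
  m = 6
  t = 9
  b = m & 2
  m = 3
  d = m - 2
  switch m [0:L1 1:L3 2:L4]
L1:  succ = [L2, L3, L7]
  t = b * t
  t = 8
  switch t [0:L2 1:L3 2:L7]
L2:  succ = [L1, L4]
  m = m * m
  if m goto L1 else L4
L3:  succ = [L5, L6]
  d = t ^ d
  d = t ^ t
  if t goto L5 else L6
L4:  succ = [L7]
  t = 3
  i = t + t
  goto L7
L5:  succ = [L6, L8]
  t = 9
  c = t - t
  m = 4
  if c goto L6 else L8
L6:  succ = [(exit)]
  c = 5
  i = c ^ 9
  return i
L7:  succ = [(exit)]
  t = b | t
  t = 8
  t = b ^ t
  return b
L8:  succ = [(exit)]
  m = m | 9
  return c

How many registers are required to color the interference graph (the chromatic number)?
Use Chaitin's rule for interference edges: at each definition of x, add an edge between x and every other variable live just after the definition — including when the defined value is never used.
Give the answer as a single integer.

Per-block:
  L0: {b,d,m,t} / ∅
  L1: {t} / {b,t}
  L2: {m} / {m}
  L3: {d} / {d,t}
  L4: {i,t} / ∅
  L5: {c,m,t} / ∅
  L6: {c,i} / ∅
  L7: {t} / {b,t}
  L8: {m} / {c,m}

Liveness:
  L0 li=∅ lo={b,d,m,t}
  L1 li={b,d,m,t} lo={b,d,m,t}
  L2 li={b,d,m,t} lo={b,d,m,t}
  L3 li={d,t} lo=∅
  L4 li={b} lo={b,t}
  L5 li=∅ lo={c,m}
  L6 li=∅ lo=∅
  L7 li={b,t} lo=∅
  L8 li={c,m} lo=∅

Conflict graph:
  b: {d,i,m,t}
  c: {m}
  d: {b,m,t}
  i: {b,t}
  m: {b,c,d,t}
  t: {b,d,i,m}

Colouring:
  clique {b,d,m,t} ⇒ need ≥ 4
  4-colouring: R0={b,c}  R1={i,m}  R2={t}  R3={d}
  χ = 4

Answer: 4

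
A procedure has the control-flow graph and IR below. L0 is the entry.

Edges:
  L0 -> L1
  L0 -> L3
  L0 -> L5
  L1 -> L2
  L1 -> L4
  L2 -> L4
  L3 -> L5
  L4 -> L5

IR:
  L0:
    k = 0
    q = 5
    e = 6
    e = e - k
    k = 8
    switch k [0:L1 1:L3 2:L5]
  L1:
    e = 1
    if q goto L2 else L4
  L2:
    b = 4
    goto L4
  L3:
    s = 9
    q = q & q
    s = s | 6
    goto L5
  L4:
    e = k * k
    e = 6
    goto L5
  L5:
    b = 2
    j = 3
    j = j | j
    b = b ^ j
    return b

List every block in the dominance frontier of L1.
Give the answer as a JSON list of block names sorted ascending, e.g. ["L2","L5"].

idom tree: L1←L0 L2←L1 L3←L0 L4←L1 L5←L0
Join-block Dom:
  L4: preds {L1,L2}: {L0,L1} ∩ {L0,L1,L2} = {L0,L1}; idom=L1
  L5: preds {L0,L3,L4}: {L0} ∩ {L0,L3} ∩ {L0,L1,L4} = {L0}; idom=L0

DF walk-up:
  L4←L1: walk · to L1
  L4←L2: walk L2 to L1
  L5←L0: walk · to L0
  L5←L3: walk L3 to L0
  L5←L4: walk L4→L1 to L0
  L0: DF=∅
  L1: DF={L5}
  L2: DF={L4}
  L3: DF={L5}
  L4: DF={L5}
  L5: DF=∅

DF(L1) = ["L5"]

Answer: ["L5"]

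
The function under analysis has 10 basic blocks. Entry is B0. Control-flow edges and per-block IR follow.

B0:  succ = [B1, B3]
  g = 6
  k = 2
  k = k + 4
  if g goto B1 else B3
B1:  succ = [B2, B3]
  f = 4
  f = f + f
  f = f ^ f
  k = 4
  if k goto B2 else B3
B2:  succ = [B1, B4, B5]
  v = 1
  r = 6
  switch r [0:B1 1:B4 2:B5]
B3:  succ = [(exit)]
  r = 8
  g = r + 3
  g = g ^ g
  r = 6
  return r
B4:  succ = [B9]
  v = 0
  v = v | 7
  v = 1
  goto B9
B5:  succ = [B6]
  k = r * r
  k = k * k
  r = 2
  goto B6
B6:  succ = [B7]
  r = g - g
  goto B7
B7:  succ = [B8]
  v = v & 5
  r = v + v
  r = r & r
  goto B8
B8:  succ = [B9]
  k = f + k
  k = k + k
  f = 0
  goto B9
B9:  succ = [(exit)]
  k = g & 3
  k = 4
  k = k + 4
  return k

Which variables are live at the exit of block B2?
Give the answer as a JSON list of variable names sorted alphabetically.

Answer: ["f", "g", "r", "v"]

Analysis:
Per-block:
  B0 def {g,k} use ∅
  B1 def {f,k} use ∅
  B2 def {r,v} use ∅
  B3 def {g,r} use ∅
  B4 def {v} use ∅
  B5 def {k,r} use {r}
  B6 def {r} use {g}
  B7 def {r,v} use {v}
  B8 def {f,k} use {f,k}
  B9 def {k} use {g}

Backward fixpoint:
  B0 li=∅ lo={g}
  B1 li={g} lo={f,g}
  B2 li={f,g} lo={f,g,r,v}
  B3 li=∅ lo=∅
  B4 li={g} lo={g}
  B5 li={f,g,r,v} lo={f,g,k,v}
  B6 li={f,g,k,v} lo={f,g,k,v}
  B7 li={f,g,k,v} lo={f,g,k}
  B8 li={f,g,k} lo={g}
  B9 li={g} lo=∅

live-out(B2) = ["f", "g", "r", "v"]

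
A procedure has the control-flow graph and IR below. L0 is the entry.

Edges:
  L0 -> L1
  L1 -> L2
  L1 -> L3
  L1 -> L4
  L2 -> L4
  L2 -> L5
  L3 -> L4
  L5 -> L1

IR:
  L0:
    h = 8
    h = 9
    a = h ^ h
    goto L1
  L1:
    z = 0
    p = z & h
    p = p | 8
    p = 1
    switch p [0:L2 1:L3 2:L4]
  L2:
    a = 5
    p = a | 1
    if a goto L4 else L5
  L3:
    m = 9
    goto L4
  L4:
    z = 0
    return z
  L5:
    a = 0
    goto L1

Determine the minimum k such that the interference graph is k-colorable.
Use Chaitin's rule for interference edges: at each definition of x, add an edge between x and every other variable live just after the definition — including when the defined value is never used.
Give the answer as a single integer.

Block summaries:
  L0: {a,h} / ∅
  L1: {p,z} / {h}
  L2: {a,p} / ∅
  L3: {m} / ∅
  L4: {z} / ∅
  L5: {a} / ∅

Live sets:
  live L0: ∅→{h}
  live L1: {h}→{h}
  live L2: {h}→{h}
  live L3: ∅→∅
  live L4: ∅→∅
  live L5: {h}→{h}

Conflict graph:
  a — {h,p}
  h — {a,p,z}
  m — ∅
  p — {a,h}
  z — {h}

Chromatic number:
  lower bound: {a,h,p} mutually conflict ⇒ χ ≥ 3
  3-colouring: R0={h,m}  R1={a,z}  R2={p}
  χ = 3

Answer: 3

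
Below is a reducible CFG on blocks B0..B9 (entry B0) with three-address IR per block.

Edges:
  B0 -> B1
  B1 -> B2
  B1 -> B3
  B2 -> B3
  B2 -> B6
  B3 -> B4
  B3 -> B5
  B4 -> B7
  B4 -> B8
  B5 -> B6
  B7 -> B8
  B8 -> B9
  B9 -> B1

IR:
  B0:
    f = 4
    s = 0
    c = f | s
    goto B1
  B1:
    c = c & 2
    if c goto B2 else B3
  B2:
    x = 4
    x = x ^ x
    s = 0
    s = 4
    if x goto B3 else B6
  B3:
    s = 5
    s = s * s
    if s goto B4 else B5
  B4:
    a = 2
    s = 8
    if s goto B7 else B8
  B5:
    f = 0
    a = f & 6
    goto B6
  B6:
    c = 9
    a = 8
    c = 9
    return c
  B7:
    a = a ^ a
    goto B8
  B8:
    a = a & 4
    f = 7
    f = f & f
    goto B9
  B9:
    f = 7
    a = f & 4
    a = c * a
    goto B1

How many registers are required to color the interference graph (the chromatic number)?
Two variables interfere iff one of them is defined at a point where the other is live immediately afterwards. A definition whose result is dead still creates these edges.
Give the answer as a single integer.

Answer: 3

Working:
Block summaries:
  B0: {c,f,s} / ∅
  B1: {c} / {c}
  B2: {s,x} / ∅
  B3: {s} / ∅
  B4: {a,s} / ∅
  B5: {a,f} / ∅
  B6: {a,c} / ∅
  B7: {a} / {a}
  B8: {a,f} / {a}
  B9: {a,f} / {c}

Backward fixpoint:
  live B0: ∅→{c}
  live B1: {c}→{c}
  live B2: {c}→{c}
  live B3: {c}→{c}
  live B4: {c}→{a,c}
  live B5: ∅→∅
  live B6: ∅→∅
  live B7: {a,c}→{a,c}
  live B8: {a,c}→{c}
  live B9: {c}→{c}

Conflict graph:
  a — {c,s}
  c — {a,f,s,x}
  f — {c,s}
  s — {a,c,f,x}
  x — {c,s}

Chromatic number:
  lower bound: {a,c,s} mutually conflict ⇒ χ ≥ 3
  assign a→R2 c→R0 f→R2 s→R1 x→R2 — no edge inside a register ⇒ χ ≤ 3
  χ = 3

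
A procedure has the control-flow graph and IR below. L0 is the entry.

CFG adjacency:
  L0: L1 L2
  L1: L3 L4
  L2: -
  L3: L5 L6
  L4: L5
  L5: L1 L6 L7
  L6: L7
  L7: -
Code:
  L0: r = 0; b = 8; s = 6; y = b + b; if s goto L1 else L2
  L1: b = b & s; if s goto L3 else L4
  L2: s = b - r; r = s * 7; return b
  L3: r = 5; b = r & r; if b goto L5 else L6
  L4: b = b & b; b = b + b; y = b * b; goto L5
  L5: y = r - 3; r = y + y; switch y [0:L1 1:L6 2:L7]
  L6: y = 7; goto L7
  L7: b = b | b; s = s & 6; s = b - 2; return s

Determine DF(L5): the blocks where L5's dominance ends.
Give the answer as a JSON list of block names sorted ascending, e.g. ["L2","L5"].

Answer: ["L1", "L6", "L7"]

Analysis:
idom tree: L1←L0 L2←L0 L3←L1 L4←L1 L5←L1 L6←L1 L7←L1
Dom∩ at merges:
  L1: preds {L0,L5}: {L0} ∩ {L0,L1,L5} = {L0}; idom=L0
  L5: preds {L3,L4}: {L0,L1,L3} ∩ {L0,L1,L4} = {L0,L1}; idom=L1
  L6: preds {L3,L5}: {L0,L1,L3} ∩ {L0,L1,L5} = {L0,L1}; idom=L1
  L7: preds {L5,L6}: {L0,L1,L5} ∩ {L0,L1,L6} = {L0,L1}; idom=L1

DF derivation:
  L1←L0: walk · to L0
  L1←L5: walk L5→L1 to L0
  L5←L3: walk L3 to L1
  L5←L4: walk L4 to L1
  L6←L3: walk L3 to L1
  L6←L5: walk L5 to L1
  L7←L5: walk L5 to L1
  L7←L6: walk L6 to L1
  DF(L0)=∅
  DF(L1)={L1}
  DF(L2)=∅
  DF(L3)={L5,L6}
  DF(L4)={L5}
  DF(L5)={L1,L6,L7}
  DF(L6)={L7}
  DF(L7)=∅

DF(L5) = ["L1", "L6", "L7"]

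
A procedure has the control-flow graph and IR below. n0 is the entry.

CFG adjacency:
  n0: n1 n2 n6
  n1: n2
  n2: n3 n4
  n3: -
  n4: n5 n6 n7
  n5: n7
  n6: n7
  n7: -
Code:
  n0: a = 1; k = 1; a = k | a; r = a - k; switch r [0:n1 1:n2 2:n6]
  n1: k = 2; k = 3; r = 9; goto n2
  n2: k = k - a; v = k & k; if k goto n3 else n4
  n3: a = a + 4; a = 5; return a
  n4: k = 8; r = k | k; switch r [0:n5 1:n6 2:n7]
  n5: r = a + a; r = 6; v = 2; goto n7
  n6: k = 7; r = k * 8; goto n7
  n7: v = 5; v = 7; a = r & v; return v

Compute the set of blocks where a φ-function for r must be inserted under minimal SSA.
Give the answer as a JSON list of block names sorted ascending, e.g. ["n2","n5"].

idom tree: n1←n0 n2←n0 n3←n2 n4←n2 n5←n4 n6←n0 n7←n0
Join-block Dom:
  n2: preds {n0,n1}: {n0} ∩ {n0,n1} = {n0}; idom=n0
  n6: preds {n0,n4}: {n0} ∩ {n0,n2,n4} = {n0}; idom=n0
  n7: preds {n4,n5,n6}: {n0,n2,n4} ∩ {n0,n2,n4,n5} ∩ {n0,n6} = {n0}; idom=n0

DF derivation:
  n2←n0: walk · to n0
  n2←n1: walk n1 to n0
  n6←n0: walk · to n0
  n6←n4: walk n4→n2 to n0
  n7←n4: walk n4→n2 to n0
  n7←n5: walk n5→n4→n2 to n0
  n7←n6: walk n6 to n0
  n0 → ∅
  n1 → {n2}
  n2 → {n6,n7}
  n3 → ∅
  n4 → {n6,n7}
  n5 → {n7}
  n6 → {n7}
  n7 → ∅

φ for r: defs {n0,n1,n4,n5,n6}
  DF⁺ = {n2,n6,n7}

Answer: ["n2", "n6", "n7"]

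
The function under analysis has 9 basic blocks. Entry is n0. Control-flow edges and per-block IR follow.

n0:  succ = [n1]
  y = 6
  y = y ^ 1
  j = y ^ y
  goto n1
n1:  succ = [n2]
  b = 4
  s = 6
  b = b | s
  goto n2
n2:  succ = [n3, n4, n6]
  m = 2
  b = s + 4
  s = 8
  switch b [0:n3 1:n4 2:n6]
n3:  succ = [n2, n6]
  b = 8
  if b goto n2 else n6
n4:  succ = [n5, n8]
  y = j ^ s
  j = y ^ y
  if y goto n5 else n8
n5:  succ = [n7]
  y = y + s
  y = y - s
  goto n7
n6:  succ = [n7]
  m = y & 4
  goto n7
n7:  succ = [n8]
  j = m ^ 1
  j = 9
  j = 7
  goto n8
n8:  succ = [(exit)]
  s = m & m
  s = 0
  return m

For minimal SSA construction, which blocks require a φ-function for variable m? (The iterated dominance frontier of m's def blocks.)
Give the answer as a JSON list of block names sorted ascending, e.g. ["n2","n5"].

idom tree: n1←n0 n2←n1 n3←n2 n4←n2 n5←n4 n6←n2 n7←n2 n8←n2
Dom∩ at merges:
  n2: preds {n1,n3}: {n0,n1} ∩ {n0,n1,n2,n3} = {n0,n1}; idom=n1
  n6: preds {n2,n3}: {n0,n1,n2} ∩ {n0,n1,n2,n3} = {n0,n1,n2}; idom=n2
  n7: preds {n5,n6}: {n0,n1,n2,n4,n5} ∩ {n0,n1,n2,n6} = {n0,n1,n2}; idom=n2
  n8: preds {n4,n7}: {n0,n1,n2,n4} ∩ {n0,n1,n2,n7} = {n0,n1,n2}; idom=n2

DF derivation:
  join n2 pred n1: · stop@n1
  join n2 pred n3: n3→n2 stop@n1
  join n6 pred n2: · stop@n2
  join n6 pred n3: n3 stop@n2
  join n7 pred n5: n5→n4 stop@n2
  join n7 pred n6: n6 stop@n2
  join n8 pred n4: n4 stop@n2
  join n8 pred n7: n7 stop@n2
  DF(n0)=∅
  DF(n1)=∅
  DF(n2)={n2}
  DF(n3)={n2,n6}
  DF(n4)={n7,n8}
  DF(n5)={n7}
  DF(n6)={n7}
  DF(n7)={n8}
  DF(n8)=∅

φ for m: defs {n2,n6}
  DF⁺ = {n2,n7,n8}

Answer: ["n2", "n7", "n8"]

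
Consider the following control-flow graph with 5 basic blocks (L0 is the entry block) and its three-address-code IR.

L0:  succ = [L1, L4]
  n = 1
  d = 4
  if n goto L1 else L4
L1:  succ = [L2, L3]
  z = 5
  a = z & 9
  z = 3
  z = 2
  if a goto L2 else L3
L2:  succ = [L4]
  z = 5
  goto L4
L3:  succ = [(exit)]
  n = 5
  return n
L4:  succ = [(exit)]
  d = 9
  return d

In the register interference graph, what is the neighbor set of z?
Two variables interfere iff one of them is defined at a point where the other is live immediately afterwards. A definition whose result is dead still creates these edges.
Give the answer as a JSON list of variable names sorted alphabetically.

def/use:
  L0: {d,n} / ∅
  L1: {a,z} / ∅
  L2: {z} / ∅
  L3: {n} / ∅
  L4: {d} / ∅

Live sets:
  live L0: ∅→∅
  live L1: ∅→∅
  live L2: ∅→∅
  live L3: ∅→∅
  live L4: ∅→∅

Conflict graph:
  a — {z}
  d — {n}
  n — {d}
  z — {a}

N(z) = ["a"]

Answer: ["a"]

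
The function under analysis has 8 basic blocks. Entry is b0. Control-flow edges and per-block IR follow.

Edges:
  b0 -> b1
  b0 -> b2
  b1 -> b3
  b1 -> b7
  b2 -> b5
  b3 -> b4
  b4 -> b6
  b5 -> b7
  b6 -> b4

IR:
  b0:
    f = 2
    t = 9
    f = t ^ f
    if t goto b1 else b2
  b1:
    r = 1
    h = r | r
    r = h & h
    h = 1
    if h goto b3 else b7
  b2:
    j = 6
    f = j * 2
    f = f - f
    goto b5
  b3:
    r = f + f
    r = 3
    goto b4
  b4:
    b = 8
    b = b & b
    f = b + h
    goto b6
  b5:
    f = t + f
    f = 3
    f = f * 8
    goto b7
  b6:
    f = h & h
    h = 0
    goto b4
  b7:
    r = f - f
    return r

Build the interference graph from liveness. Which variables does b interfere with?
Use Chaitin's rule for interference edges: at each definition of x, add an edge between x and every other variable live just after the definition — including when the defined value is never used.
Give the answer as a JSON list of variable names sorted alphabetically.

Per-block:
  b0: {f,t} / ∅
  b1: {h,r} / ∅
  b2: {f,j} / ∅
  b3: {r} / {f}
  b4: {b,f} / {h}
  b5: {f} / {f,t}
  b6: {f,h} / {h}
  b7: {r} / {f}

Liveness:
  b0: in=∅ out={f,t}
  b1: in={f} out={f,h}
  b2: in={t} out={f,t}
  b3: in={f,h} out={h}
  b4: in={h} out={h}
  b5: in={f,t} out={f}
  b6: in={h} out={h}
  b7: in={f} out=∅

Interfere edges:
  b↔{h}
  f↔{h,r,t}
  h↔{b,f,r}
  j↔{t}
  r↔{f,h}
  t↔{f,j}

N(b) = ["h"]

Answer: ["h"]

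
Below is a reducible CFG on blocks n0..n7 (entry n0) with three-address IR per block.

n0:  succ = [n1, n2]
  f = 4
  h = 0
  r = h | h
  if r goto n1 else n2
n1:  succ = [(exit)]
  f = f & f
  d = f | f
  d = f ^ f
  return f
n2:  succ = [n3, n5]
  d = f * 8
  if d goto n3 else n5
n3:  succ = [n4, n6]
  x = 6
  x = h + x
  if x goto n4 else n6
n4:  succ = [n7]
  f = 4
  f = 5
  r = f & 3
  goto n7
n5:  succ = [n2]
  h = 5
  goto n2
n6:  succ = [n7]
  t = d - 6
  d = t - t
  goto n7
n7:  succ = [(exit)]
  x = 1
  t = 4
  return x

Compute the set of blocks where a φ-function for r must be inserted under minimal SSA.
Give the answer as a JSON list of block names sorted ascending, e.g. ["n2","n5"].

idom tree: n1←n0 n2←n0 n3←n2 n4←n3 n5←n2 n6←n3 n7←n3
Dom at joins:
  n2: preds {n0,n5}: {n0} ∩ {n0,n2,n5} = {n0}; idom=n0
  n7: preds {n4,n6}: {n0,n2,n3,n4} ∩ {n0,n2,n3,n6} = {n0,n2,n3}; idom=n3

Frontier:
  join n2 pred n0: · stop@n0
  join n2 pred n5: n5→n2 stop@n0
  join n7 pred n4: n4 stop@n3
  join n7 pred n6: n6 stop@n3
  n0 → ∅
  n1 → ∅
  n2 → {n2}
  n3 → ∅
  n4 → {n7}
  n5 → {n2}
  n6 → {n7}
  n7 → ∅

φ for r: defs {n0,n4}
  DF⁺ = {n7}

Answer: ["n7"]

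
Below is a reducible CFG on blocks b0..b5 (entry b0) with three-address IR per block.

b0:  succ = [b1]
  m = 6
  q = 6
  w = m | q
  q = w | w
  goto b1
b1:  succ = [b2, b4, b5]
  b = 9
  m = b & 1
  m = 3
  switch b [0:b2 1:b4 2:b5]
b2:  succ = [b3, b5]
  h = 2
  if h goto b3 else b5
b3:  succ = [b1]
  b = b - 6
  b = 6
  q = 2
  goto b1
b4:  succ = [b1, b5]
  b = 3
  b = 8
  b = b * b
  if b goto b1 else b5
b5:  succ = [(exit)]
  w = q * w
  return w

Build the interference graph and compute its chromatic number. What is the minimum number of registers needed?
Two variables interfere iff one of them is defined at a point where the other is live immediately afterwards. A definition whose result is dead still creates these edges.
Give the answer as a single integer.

Block summaries:
  b0 def {m,q,w} use ∅
  b1 def {b,m} use ∅
  b2 def {h} use ∅
  b3 def {b,q} use {b}
  b4 def {b} use ∅
  b5 def {w} use {q,w}

Backward fixpoint:
  live b0: ∅→{q,w}
  live b1: {q,w}→{b,q,w}
  live b2: {b,q,w}→{b,q,w}
  live b3: {b,w}→{q,w}
  live b4: {q,w}→{q,w}
  live b5: {q,w}→∅

Interference:
  b: {h,m,q,w}
  h: {b,q,w}
  m: {b,q,w}
  q: {b,h,m,w}
  w: {b,h,m,q}

Chromatic number:
  lower bound: {b,h,q,w} mutually conflict ⇒ χ ≥ 4
  assign b→c0 h→c3 m→c3 q→c1 w→c2 — no edge inside a register ⇒ χ ≤ 4
  χ = 4

Answer: 4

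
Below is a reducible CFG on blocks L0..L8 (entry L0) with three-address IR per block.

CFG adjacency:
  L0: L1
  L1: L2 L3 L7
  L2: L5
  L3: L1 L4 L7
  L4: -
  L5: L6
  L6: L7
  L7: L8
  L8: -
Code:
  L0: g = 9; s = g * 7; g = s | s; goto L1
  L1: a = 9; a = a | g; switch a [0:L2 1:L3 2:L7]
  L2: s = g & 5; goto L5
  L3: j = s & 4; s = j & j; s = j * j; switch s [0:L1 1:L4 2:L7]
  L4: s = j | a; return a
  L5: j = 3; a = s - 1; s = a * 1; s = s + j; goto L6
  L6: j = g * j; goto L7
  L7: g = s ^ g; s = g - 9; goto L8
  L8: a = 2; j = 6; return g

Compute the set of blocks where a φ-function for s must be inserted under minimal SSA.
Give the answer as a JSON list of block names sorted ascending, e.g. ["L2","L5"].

Answer: ["L1", "L7"]

Analysis:
idom tree: L1←L0 L2←L1 L3←L1 L4←L3 L5←L2 L6←L5 L7←L1 L8←L7
Dom∩ at merges:
  L1: preds {L0,L3}: {L0} ∩ {L0,L1,L3} = {L0}; idom=L0
  L7: preds {L1,L3,L6}: {L0,L1} ∩ {L0,L1,L3} ∩ {L0,L1,L2,L5,L6} = {L0,L1}; idom=L1

DF walk-up:
  join L1 pred L0: · stop@L0
  join L1 pred L3: L3→L1 stop@L0
  join L7 pred L1: · stop@L1
  join L7 pred L3: L3 stop@L1
  join L7 pred L6: L6→L5→L2 stop@L1
  DF(L0)=∅
  DF(L1)={L1}
  DF(L2)={L7}
  DF(L3)={L1,L7}
  DF(L4)=∅
  DF(L5)={L7}
  DF(L6)={L7}
  DF(L7)=∅
  DF(L8)=∅

φ for s: defs {L0,L2,L3,L4,L5,L7}
  DF⁺ = {L1,L7}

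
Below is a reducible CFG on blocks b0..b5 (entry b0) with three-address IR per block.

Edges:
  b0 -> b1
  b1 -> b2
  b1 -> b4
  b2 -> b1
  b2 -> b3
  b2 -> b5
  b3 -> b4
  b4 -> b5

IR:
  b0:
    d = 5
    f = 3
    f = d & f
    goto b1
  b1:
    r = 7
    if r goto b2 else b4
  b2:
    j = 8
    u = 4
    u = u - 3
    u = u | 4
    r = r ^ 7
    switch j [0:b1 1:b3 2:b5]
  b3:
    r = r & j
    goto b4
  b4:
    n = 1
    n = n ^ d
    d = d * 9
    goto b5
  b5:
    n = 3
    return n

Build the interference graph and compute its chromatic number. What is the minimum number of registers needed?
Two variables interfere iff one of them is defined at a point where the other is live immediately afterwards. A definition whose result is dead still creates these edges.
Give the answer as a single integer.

Per-block:
  b0: def={d,f} ue=∅
  b1: def={r} ue=∅
  b2: def={j,r,u} ue={r}
  b3: def={r} ue={j,r}
  b4: def={d,n} ue={d}
  b5: def={n} ue=∅

Backward fixpoint:
  live b0: ∅→{d}
  live b1: {d}→{d,r}
  live b2: {d,r}→{d,j,r}
  live b3: {d,j,r}→{d}
  live b4: {d}→∅
  live b5: ∅→∅

Interference:
  d: {f,j,n,r,u}
  f: {d}
  j: {d,r,u}
  n: {d}
  r: {d,j,u}
  u: {d,j,r}

Chromatic number:
  {d,j,r,u} pairwise interfere (4-clique) ⇒ χ ≥ 4
  4-colouring: c0={d}  c1={f,j,n}  c2={r}  c3={u}
  χ = 4

Answer: 4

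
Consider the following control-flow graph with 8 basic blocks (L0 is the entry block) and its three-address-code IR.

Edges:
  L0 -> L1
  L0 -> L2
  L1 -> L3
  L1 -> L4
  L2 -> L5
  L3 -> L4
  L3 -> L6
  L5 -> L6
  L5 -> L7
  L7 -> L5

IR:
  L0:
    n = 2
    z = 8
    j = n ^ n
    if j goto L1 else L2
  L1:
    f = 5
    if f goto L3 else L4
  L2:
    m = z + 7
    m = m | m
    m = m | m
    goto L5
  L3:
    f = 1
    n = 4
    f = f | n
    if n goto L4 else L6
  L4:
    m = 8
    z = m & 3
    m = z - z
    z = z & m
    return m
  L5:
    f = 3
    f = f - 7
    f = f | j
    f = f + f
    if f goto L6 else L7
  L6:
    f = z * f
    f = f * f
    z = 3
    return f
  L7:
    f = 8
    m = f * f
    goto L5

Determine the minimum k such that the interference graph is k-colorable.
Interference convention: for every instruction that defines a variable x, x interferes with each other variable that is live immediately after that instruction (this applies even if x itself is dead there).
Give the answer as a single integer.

Answer: 3

Working:
Block summaries:
  L0: def={j,n,z} ue=∅
  L1: def={f} ue=∅
  L2: def={m} ue={z}
  L3: def={f,n} ue=∅
  L4: def={m,z} ue=∅
  L5: def={f} ue={j}
  L6: def={f,z} ue={f,z}
  L7: def={f,m} ue=∅

Live sets:
  L0 li=∅ lo={j,z}
  L1 li={z} lo={z}
  L2 li={j,z} lo={j,z}
  L3 li={z} lo={f,z}
  L4 li=∅ lo=∅
  L5 li={j,z} lo={f,j,z}
  L6 li={f,z} lo=∅
  L7 li={j,z} lo={j,z}

Interference:
  f: {j,n,z}
  j: {f,m,z}
  m: {j,z}
  n: {f,z}
  z: {f,j,m,n}

Chromatic number:
  lower bound: {f,j,z} mutually conflict ⇒ χ ≥ 3
  3-colouring: c0={z}  c1={f,m}  c2={j,n}
  χ = 3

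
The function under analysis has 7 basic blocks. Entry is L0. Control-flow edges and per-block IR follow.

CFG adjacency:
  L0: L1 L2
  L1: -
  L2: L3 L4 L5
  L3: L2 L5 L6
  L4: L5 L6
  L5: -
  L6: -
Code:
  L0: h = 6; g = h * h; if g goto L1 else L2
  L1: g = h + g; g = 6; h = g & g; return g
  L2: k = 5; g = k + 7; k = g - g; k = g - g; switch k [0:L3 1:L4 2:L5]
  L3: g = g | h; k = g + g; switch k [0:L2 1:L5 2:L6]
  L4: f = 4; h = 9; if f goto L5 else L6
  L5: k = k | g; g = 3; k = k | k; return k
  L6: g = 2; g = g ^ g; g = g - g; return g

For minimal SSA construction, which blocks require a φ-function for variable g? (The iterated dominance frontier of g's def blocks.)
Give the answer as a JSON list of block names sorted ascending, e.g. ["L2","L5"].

idom tree: L1←L0 L2←L0 L3←L2 L4←L2 L5←L2 L6←L2
Join-block Dom:
  L2: preds {L0,L3}: {L0} ∩ {L0,L2,L3} = {L0}; idom=L0
  L5: preds {L2,L3,L4}: {L0,L2} ∩ {L0,L2,L3} ∩ {L0,L2,L4} = {L0,L2}; idom=L2
  L6: preds {L3,L4}: {L0,L2,L3} ∩ {L0,L2,L4} = {L0,L2}; idom=L2

Frontier:
  join L2 pred L0: · stop@L0
  join L2 pred L3: L3→L2 stop@L0
  join L5 pred L2: · stop@L2
  join L5 pred L3: L3 stop@L2
  join L5 pred L4: L4 stop@L2
  join L6 pred L3: L3 stop@L2
  join L6 pred L4: L4 stop@L2
  L0: DF=∅
  L1: DF=∅
  L2: DF={L2}
  L3: DF={L2,L5,L6}
  L4: DF={L5,L6}
  L5: DF=∅
  L6: DF=∅

φ for g: defs {L0,L1,L2,L3,L5,L6}
  DF⁺ = {L2,L5,L6}

Answer: ["L2", "L5", "L6"]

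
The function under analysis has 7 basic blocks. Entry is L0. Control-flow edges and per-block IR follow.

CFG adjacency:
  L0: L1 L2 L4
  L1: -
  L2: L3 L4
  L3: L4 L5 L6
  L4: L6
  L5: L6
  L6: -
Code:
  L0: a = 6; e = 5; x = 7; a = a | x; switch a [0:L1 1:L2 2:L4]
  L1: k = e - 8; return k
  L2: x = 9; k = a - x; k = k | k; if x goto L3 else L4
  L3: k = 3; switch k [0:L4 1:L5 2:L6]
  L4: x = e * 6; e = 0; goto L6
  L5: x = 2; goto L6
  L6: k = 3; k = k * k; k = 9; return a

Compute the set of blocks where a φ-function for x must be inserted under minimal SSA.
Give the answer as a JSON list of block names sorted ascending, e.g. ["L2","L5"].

idom tree: L1←L0 L2←L0 L3←L2 L4←L0 L5←L3 L6←L0
Join-block Dom:
  L4: preds {L0,L2,L3}: {L0} ∩ {L0,L2} ∩ {L0,L2,L3} = {L0}; idom=L0
  L6: preds {L3,L4,L5}: {L0,L2,L3} ∩ {L0,L4} ∩ {L0,L2,L3,L5} = {L0}; idom=L0

DF derivation:
  join L4 pred L0: · stop@L0
  join L4 pred L2: L2 stop@L0
  join L4 pred L3: L3→L2 stop@L0
  join L6 pred L3: L3→L2 stop@L0
  join L6 pred L4: L4 stop@L0
  join L6 pred L5: L5→L3→L2 stop@L0
  L0: DF=∅
  L1: DF=∅
  L2: DF={L4,L6}
  L3: DF={L4,L6}
  L4: DF={L6}
  L5: DF={L6}
  L6: DF=∅

φ for x: defs {L0,L2,L4,L5}
  DF⁺ = {L4,L6}

Answer: ["L4", "L6"]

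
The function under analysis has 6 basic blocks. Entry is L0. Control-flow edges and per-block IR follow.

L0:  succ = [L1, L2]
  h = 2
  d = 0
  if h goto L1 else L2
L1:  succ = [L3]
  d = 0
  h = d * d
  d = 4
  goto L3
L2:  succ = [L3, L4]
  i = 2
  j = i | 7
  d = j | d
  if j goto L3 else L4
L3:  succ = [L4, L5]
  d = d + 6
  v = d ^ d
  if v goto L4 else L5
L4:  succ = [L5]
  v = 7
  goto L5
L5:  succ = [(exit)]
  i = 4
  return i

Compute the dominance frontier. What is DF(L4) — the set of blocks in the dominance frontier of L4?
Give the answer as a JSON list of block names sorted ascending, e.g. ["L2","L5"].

Answer: ["L5"]

Analysis:
idom tree: L1←L0 L2←L0 L3←L0 L4←L0 L5←L0
Dom at joins:
  L3: preds {L1,L2}: {L0,L1} ∩ {L0,L2} = {L0}; idom=L0
  L4: preds {L2,L3}: {L0,L2} ∩ {L0,L3} = {L0}; idom=L0
  L5: preds {L3,L4}: {L0,L3} ∩ {L0,L4} = {L0}; idom=L0

DF walk-up:
  join L3 pred L1: L1 stop@L0
  join L3 pred L2: L2 stop@L0
  join L4 pred L2: L2 stop@L0
  join L4 pred L3: L3 stop@L0
  join L5 pred L3: L3 stop@L0
  join L5 pred L4: L4 stop@L0
  L0 → ∅
  L1 → {L3}
  L2 → {L3,L4}
  L3 → {L4,L5}
  L4 → {L5}
  L5 → ∅

DF(L4) = ["L5"]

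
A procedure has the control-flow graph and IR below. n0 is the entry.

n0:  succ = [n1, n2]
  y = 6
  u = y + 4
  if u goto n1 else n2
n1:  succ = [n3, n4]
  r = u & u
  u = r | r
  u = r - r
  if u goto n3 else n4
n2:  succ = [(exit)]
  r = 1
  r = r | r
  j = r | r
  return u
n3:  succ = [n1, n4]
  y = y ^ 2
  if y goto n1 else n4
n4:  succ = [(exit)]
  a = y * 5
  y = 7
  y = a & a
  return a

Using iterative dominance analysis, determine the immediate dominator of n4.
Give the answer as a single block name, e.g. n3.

Answer: n1

Working:
idom tree: n1←n0 n2←n0 n3←n1 n4←n1
Dom∩ at merges:
  n1: preds {n0,n3}: {n0} ∩ {n0,n1,n3} = {n0}; idom=n0
  n4: preds {n1,n3}: {n0,n1} ∩ {n0,n1,n3} = {n0,n1}; idom=n1

idom(n4) = n1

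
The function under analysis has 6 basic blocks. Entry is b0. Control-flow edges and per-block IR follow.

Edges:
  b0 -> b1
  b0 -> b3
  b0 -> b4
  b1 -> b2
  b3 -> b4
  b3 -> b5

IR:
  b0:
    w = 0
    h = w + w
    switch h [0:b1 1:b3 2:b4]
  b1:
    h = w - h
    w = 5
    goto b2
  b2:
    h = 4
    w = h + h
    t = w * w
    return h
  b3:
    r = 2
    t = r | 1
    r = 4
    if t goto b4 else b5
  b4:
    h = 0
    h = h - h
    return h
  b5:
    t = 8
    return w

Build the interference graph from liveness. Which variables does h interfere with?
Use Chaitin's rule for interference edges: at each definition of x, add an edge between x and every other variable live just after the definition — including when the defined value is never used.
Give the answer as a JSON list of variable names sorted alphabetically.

def/use:
  b0 def {h,w} use ∅
  b1 def {h,w} use {h,w}
  b2 def {h,t,w} use ∅
  b3 def {r,t} use ∅
  b4 def {h} use ∅
  b5 def {t} use {w}

Liveness:
  live b0: ∅→{h,w}
  live b1: {h,w}→∅
  live b2: ∅→∅
  live b3: {w}→{w}
  live b4: ∅→∅
  live b5: {w}→∅

Interfere edges:
  h↔{t,w}
  r↔{t,w}
  t↔{h,r,w}
  w↔{h,r,t}

N(h) = ["t", "w"]

Answer: ["t", "w"]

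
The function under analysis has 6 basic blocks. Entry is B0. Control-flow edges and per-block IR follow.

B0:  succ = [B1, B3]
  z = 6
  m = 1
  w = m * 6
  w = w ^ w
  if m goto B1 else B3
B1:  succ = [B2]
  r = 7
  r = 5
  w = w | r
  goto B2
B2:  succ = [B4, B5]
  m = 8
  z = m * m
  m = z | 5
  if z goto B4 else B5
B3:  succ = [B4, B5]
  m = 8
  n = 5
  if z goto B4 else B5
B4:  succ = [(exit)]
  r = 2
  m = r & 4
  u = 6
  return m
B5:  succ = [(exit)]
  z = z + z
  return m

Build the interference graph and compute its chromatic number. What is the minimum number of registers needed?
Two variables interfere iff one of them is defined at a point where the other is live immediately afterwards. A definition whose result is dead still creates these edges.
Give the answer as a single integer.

Per-block:
  B0: {m,w,z} / ∅
  B1: {r,w} / {w}
  B2: {m,z} / ∅
  B3: {m,n} / {z}
  B4: {m,r,u} / ∅
  B5: {z} / {m,z}

Backward fixpoint:
  B0: in=∅ out={w,z}
  B1: in={w} out=∅
  B2: in=∅ out={m,z}
  B3: in={z} out={m,z}
  B4: in=∅ out=∅
  B5: in={m,z} out=∅

Interference:
  m: {n,u,w,z}
  n: {m,z}
  r: {w}
  u: {m}
  w: {m,r,z}
  z: {m,n,w}

Colouring:
  clique {m,n,z} ⇒ need ≥ 3
  3-colouring: R0={m,r}  R1={n,u,w}  R2={z}
  χ = 3

Answer: 3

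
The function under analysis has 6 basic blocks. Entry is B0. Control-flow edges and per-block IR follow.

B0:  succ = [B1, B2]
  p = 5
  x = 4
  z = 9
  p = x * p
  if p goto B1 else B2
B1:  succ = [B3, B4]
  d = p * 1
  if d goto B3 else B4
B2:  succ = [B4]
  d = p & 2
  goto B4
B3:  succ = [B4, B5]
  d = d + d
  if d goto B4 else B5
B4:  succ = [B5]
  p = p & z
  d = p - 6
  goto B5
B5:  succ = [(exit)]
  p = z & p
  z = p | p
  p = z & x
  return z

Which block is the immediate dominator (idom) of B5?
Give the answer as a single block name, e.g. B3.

Answer: B0

Analysis:
idom tree: B1←B0 B2←B0 B3←B1 B4←B0 B5←B0
Dom at joins:
  B4: preds {B1,B2,B3}: {B0,B1} ∩ {B0,B2} ∩ {B0,B1,B3} = {B0}; idom=B0
  B5: preds {B3,B4}: {B0,B1,B3} ∩ {B0,B4} = {B0}; idom=B0

idom(B5) = B0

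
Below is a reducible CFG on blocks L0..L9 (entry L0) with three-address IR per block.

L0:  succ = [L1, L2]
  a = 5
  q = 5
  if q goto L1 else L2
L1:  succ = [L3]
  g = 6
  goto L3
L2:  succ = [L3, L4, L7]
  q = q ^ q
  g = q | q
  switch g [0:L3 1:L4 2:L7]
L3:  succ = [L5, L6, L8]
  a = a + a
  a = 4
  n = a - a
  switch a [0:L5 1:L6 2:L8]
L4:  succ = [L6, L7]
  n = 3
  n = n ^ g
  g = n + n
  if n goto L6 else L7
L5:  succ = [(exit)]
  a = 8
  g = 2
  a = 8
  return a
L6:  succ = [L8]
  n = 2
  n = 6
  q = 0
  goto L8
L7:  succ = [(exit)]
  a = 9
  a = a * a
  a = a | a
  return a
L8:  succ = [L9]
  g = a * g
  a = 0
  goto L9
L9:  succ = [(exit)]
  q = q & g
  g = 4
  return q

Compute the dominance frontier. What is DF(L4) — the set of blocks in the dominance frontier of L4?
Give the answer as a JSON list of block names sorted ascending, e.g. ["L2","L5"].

idom tree: L1←L0 L2←L0 L3←L0 L4←L2 L5←L3 L6←L0 L7←L2 L8←L0 L9←L8
Join-block Dom:
  L3: preds {L1,L2}: {L0,L1} ∩ {L0,L2} = {L0}; idom=L0
  L6: preds {L3,L4}: {L0,L3} ∩ {L0,L2,L4} = {L0}; idom=L0
  L7: preds {L2,L4}: {L0,L2} ∩ {L0,L2,L4} = {L0,L2}; idom=L2
  L8: preds {L3,L6}: {L0,L3} ∩ {L0,L6} = {L0}; idom=L0

DF walk-up:
  join L3 pred L1: L1 stop@L0
  join L3 pred L2: L2 stop@L0
  join L6 pred L3: L3 stop@L0
  join L6 pred L4: L4→L2 stop@L0
  join L7 pred L2: · stop@L2
  join L7 pred L4: L4 stop@L2
  join L8 pred L3: L3 stop@L0
  join L8 pred L6: L6 stop@L0
  DF(L0)=∅
  DF(L1)={L3}
  DF(L2)={L3,L6}
  DF(L3)={L6,L8}
  DF(L4)={L6,L7}
  DF(L5)=∅
  DF(L6)={L8}
  DF(L7)=∅
  DF(L8)=∅
  DF(L9)=∅

DF(L4) = ["L6", "L7"]

Answer: ["L6", "L7"]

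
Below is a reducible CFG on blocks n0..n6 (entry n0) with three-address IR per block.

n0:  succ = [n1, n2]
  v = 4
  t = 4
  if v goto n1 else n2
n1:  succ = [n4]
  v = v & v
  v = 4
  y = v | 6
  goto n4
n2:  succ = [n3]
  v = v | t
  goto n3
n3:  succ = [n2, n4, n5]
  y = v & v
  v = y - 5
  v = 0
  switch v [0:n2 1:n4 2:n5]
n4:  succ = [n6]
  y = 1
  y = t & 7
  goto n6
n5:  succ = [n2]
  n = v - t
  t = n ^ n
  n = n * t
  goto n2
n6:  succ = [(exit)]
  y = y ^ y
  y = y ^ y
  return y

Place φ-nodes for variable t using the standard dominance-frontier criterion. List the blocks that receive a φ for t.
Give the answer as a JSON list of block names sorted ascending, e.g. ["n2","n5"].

Answer: ["n2", "n4"]

Working:
idom tree: n1←n0 n2←n0 n3←n2 n4←n0 n5←n3 n6←n4
Dom at joins:
  n2: preds {n0,n3,n5}: {n0} ∩ {n0,n2,n3} ∩ {n0,n2,n3,n5} = {n0}; idom=n0
  n4: preds {n1,n3}: {n0,n1} ∩ {n0,n2,n3} = {n0}; idom=n0

Frontier:
  join n2 pred n0: · stop@n0
  join n2 pred n3: n3→n2 stop@n0
  join n2 pred n5: n5→n3→n2 stop@n0
  join n4 pred n1: n1 stop@n0
  join n4 pred n3: n3→n2 stop@n0
  n0: DF=∅
  n1: DF={n4}
  n2: DF={n2,n4}
  n3: DF={n2,n4}
  n4: DF=∅
  n5: DF={n2}
  n6: DF=∅

φ for t: defs {n0,n5}
  DF⁺ = {n2,n4}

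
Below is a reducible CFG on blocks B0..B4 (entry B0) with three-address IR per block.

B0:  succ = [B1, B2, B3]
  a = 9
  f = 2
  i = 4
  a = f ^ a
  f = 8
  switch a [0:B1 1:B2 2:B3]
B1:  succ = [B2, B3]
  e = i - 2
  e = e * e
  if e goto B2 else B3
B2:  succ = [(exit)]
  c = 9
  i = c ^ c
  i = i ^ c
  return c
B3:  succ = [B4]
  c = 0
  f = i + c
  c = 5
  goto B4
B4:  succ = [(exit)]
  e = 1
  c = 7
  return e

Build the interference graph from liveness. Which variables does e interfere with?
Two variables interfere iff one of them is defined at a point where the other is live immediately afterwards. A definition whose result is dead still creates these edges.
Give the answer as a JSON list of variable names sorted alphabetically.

Answer: ["c", "i"]

Working:
Block summaries:
  B0: {a,f,i} / ∅
  B1: {e} / {i}
  B2: {c,i} / ∅
  B3: {c,f} / {i}
  B4: {c,e} / ∅

Backward fixpoint:
  B0 li=∅ lo={i}
  B1 li={i} lo={i}
  B2 li=∅ lo=∅
  B3 li={i} lo=∅
  B4 li=∅ lo=∅

Interference:
  a↔{f,i}
  c↔{e,i}
  e↔{c,i}
  f↔{a,i}
  i↔{a,c,e,f}

N(e) = ["c", "i"]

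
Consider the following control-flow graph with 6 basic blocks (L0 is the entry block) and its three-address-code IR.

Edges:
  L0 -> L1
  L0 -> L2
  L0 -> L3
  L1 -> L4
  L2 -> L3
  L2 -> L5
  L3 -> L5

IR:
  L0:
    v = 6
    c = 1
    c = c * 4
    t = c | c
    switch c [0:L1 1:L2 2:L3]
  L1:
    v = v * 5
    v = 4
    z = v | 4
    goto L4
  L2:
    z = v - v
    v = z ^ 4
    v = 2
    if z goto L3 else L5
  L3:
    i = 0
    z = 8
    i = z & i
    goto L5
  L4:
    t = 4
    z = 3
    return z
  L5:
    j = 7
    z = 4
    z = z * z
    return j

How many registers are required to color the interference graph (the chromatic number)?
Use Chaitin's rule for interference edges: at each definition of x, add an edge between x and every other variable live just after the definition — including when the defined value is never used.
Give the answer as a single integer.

Answer: 3

Analysis:
Per-block:
  L0 def {c,t,v} use ∅
  L1 def {v,z} use {v}
  L2 def {v,z} use {v}
  L3 def {i,z} use ∅
  L4 def {t,z} use ∅
  L5 def {j,z} use ∅

Live sets:
  live L0: ∅→{v}
  live L1: {v}→∅
  live L2: {v}→∅
  live L3: ∅→∅
  live L4: ∅→∅
  live L5: ∅→∅

Conflict graph:
  c — {t,v}
  i — {z}
  j — {z}
  t — {c,v}
  v — {c,t,z}
  z — {i,j,v}

Colouring:
  clique {c,t,v} ⇒ need ≥ 3
  3-colouring: R0={i,j,v}  R1={c,z}  R2={t}
  χ = 3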